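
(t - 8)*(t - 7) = t^2 - 15*t + 56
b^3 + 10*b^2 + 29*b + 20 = (b + 1)*(b + 4)*(b + 5)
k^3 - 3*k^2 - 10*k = k*(k - 5)*(k + 2)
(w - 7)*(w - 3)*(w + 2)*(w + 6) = w^4 - 2*w^3 - 47*w^2 + 48*w + 252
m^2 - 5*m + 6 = (m - 3)*(m - 2)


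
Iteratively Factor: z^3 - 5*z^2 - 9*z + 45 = (z - 5)*(z^2 - 9) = (z - 5)*(z - 3)*(z + 3)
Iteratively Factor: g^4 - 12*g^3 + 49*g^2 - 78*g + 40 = (g - 4)*(g^3 - 8*g^2 + 17*g - 10) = (g - 4)*(g - 2)*(g^2 - 6*g + 5) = (g - 4)*(g - 2)*(g - 1)*(g - 5)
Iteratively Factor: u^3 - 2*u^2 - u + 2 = (u - 1)*(u^2 - u - 2) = (u - 2)*(u - 1)*(u + 1)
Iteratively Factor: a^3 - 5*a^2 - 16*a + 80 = (a - 4)*(a^2 - a - 20) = (a - 5)*(a - 4)*(a + 4)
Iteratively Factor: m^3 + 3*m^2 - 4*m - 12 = (m + 3)*(m^2 - 4) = (m - 2)*(m + 3)*(m + 2)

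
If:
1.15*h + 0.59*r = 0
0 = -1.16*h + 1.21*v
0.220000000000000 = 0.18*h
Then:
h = 1.22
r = -2.38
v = 1.17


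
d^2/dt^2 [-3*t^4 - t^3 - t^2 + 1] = -36*t^2 - 6*t - 2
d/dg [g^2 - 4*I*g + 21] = 2*g - 4*I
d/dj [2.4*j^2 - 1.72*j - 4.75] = 4.8*j - 1.72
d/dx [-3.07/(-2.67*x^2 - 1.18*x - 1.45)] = (-16.3938*x - 3.6226)/(2.67*x^2 + 1.18*x + 1.45)^2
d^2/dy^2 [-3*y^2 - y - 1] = -6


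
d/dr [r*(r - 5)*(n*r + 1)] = 3*n*r^2 - 10*n*r + 2*r - 5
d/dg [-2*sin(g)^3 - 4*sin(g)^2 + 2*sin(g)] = 2*(-3*sin(g)^2 - 4*sin(g) + 1)*cos(g)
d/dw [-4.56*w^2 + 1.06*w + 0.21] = 1.06 - 9.12*w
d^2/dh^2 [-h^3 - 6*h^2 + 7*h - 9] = -6*h - 12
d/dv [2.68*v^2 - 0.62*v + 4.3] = 5.36*v - 0.62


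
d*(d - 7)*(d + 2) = d^3 - 5*d^2 - 14*d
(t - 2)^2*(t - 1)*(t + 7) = t^4 + 2*t^3 - 27*t^2 + 52*t - 28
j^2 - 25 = (j - 5)*(j + 5)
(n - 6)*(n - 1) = n^2 - 7*n + 6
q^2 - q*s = q*(q - s)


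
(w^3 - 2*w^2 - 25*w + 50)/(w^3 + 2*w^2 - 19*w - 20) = (w^2 - 7*w + 10)/(w^2 - 3*w - 4)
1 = 1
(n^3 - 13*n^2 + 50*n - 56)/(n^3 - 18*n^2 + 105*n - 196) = (n - 2)/(n - 7)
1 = 1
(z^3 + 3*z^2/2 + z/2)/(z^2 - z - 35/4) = 2*z*(2*z^2 + 3*z + 1)/(4*z^2 - 4*z - 35)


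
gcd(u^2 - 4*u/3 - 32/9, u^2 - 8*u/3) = u - 8/3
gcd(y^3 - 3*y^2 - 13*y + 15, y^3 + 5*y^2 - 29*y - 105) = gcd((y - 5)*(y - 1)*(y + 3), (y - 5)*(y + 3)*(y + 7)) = y^2 - 2*y - 15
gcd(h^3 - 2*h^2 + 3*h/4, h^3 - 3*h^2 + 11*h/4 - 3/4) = h^2 - 2*h + 3/4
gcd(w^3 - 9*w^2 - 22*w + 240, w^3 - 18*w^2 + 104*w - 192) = w^2 - 14*w + 48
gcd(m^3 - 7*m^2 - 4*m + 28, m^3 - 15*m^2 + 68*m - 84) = m^2 - 9*m + 14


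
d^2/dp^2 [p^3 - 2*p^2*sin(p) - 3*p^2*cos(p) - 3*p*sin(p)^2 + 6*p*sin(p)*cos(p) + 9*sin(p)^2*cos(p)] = 2*p^2*sin(p) + 3*p^2*cos(p) + 12*p*sin(p) - 12*p*sin(2*p) - 8*p*cos(p) - 6*p*cos(2*p) + 6*p - 4*sin(p) - 6*sin(2*p) - 33*cos(p)/4 + 12*cos(2*p) + 81*cos(3*p)/4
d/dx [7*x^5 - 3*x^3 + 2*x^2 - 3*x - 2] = 35*x^4 - 9*x^2 + 4*x - 3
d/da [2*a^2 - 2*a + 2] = 4*a - 2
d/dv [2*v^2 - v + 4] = 4*v - 1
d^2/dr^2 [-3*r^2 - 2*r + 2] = -6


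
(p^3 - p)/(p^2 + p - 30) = (p^3 - p)/(p^2 + p - 30)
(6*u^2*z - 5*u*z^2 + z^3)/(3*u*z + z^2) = (6*u^2 - 5*u*z + z^2)/(3*u + z)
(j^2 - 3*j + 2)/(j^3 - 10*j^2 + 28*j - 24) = (j - 1)/(j^2 - 8*j + 12)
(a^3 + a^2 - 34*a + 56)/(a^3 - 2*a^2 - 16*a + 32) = (a + 7)/(a + 4)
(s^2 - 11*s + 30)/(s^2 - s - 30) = (s - 5)/(s + 5)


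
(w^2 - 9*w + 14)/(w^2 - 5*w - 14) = (w - 2)/(w + 2)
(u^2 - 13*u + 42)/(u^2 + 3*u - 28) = (u^2 - 13*u + 42)/(u^2 + 3*u - 28)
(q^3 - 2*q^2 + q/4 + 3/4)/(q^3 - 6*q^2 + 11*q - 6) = (q^2 - q - 3/4)/(q^2 - 5*q + 6)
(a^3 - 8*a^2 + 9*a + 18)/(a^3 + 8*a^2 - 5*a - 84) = (a^2 - 5*a - 6)/(a^2 + 11*a + 28)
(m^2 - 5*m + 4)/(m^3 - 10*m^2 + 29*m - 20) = 1/(m - 5)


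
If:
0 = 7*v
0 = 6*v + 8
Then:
No Solution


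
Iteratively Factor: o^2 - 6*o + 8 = (o - 2)*(o - 4)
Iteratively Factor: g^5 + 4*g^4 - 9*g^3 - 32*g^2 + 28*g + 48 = (g + 4)*(g^4 - 9*g^2 + 4*g + 12) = (g + 1)*(g + 4)*(g^3 - g^2 - 8*g + 12) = (g - 2)*(g + 1)*(g + 4)*(g^2 + g - 6) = (g - 2)^2*(g + 1)*(g + 4)*(g + 3)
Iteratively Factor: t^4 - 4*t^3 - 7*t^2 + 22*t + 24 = (t - 3)*(t^3 - t^2 - 10*t - 8) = (t - 3)*(t + 1)*(t^2 - 2*t - 8) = (t - 3)*(t + 1)*(t + 2)*(t - 4)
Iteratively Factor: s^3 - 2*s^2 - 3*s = (s)*(s^2 - 2*s - 3) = s*(s + 1)*(s - 3)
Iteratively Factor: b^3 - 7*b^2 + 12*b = (b - 3)*(b^2 - 4*b) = (b - 4)*(b - 3)*(b)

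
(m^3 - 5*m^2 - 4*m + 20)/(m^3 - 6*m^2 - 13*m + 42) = (m^2 - 3*m - 10)/(m^2 - 4*m - 21)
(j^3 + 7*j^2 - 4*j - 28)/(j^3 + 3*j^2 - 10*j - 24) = (j^2 + 5*j - 14)/(j^2 + j - 12)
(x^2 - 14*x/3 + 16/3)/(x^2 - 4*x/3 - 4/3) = (3*x - 8)/(3*x + 2)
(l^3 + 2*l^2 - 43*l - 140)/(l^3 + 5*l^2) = 1 - 3/l - 28/l^2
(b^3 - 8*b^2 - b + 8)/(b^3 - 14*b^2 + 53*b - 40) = (b + 1)/(b - 5)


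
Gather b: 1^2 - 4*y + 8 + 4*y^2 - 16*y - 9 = 4*y^2 - 20*y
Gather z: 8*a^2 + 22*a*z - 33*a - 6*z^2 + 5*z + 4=8*a^2 - 33*a - 6*z^2 + z*(22*a + 5) + 4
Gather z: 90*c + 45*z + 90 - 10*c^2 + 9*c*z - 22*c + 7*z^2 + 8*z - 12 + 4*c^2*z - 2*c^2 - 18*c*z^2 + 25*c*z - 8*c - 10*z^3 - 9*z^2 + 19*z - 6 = -12*c^2 + 60*c - 10*z^3 + z^2*(-18*c - 2) + z*(4*c^2 + 34*c + 72) + 72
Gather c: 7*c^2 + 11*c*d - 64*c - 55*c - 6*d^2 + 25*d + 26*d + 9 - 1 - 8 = 7*c^2 + c*(11*d - 119) - 6*d^2 + 51*d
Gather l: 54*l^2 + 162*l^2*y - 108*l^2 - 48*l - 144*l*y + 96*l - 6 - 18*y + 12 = l^2*(162*y - 54) + l*(48 - 144*y) - 18*y + 6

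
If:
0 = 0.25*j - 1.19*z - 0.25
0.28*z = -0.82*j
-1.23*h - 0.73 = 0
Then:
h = -0.59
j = 0.07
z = -0.20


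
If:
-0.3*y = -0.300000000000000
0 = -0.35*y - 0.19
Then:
No Solution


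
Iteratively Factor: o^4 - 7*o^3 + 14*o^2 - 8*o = (o - 2)*(o^3 - 5*o^2 + 4*o) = (o - 2)*(o - 1)*(o^2 - 4*o) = o*(o - 2)*(o - 1)*(o - 4)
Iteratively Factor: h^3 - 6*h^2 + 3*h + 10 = (h - 5)*(h^2 - h - 2) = (h - 5)*(h - 2)*(h + 1)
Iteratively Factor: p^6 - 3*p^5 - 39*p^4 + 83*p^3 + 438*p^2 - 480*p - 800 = (p + 1)*(p^5 - 4*p^4 - 35*p^3 + 118*p^2 + 320*p - 800) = (p + 1)*(p + 4)*(p^4 - 8*p^3 - 3*p^2 + 130*p - 200) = (p - 5)*(p + 1)*(p + 4)*(p^3 - 3*p^2 - 18*p + 40) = (p - 5)^2*(p + 1)*(p + 4)*(p^2 + 2*p - 8) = (p - 5)^2*(p - 2)*(p + 1)*(p + 4)*(p + 4)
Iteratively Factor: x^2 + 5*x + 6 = (x + 3)*(x + 2)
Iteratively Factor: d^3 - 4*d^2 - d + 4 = (d - 1)*(d^2 - 3*d - 4) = (d - 1)*(d + 1)*(d - 4)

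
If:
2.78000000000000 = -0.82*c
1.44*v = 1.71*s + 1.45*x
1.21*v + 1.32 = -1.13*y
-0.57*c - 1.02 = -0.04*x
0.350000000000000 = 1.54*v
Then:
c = -3.39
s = 19.53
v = 0.23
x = -22.81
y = -1.41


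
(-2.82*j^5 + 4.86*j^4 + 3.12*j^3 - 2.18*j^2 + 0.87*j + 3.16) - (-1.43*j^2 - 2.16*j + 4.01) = -2.82*j^5 + 4.86*j^4 + 3.12*j^3 - 0.75*j^2 + 3.03*j - 0.85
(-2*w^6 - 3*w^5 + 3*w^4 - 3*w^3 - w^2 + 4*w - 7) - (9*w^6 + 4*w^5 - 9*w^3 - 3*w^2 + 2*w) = -11*w^6 - 7*w^5 + 3*w^4 + 6*w^3 + 2*w^2 + 2*w - 7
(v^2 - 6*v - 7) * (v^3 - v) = v^5 - 6*v^4 - 8*v^3 + 6*v^2 + 7*v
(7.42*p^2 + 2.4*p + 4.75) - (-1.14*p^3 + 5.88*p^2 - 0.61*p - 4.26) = 1.14*p^3 + 1.54*p^2 + 3.01*p + 9.01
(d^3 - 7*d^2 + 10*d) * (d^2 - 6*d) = d^5 - 13*d^4 + 52*d^3 - 60*d^2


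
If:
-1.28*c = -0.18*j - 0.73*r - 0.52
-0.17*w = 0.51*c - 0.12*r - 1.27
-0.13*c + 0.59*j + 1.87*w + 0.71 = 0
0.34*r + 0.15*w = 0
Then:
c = 5.97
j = 25.31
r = 3.51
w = -7.95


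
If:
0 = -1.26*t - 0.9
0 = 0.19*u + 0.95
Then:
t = -0.71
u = -5.00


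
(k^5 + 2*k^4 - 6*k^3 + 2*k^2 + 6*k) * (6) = 6*k^5 + 12*k^4 - 36*k^3 + 12*k^2 + 36*k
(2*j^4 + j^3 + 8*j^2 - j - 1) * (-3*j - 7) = -6*j^5 - 17*j^4 - 31*j^3 - 53*j^2 + 10*j + 7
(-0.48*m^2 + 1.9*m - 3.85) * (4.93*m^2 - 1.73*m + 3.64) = -2.3664*m^4 + 10.1974*m^3 - 24.0147*m^2 + 13.5765*m - 14.014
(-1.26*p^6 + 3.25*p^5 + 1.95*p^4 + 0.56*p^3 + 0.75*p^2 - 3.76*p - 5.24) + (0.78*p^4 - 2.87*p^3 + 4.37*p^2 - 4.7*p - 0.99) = -1.26*p^6 + 3.25*p^5 + 2.73*p^4 - 2.31*p^3 + 5.12*p^2 - 8.46*p - 6.23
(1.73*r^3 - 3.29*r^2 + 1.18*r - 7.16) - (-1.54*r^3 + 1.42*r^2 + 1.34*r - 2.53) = 3.27*r^3 - 4.71*r^2 - 0.16*r - 4.63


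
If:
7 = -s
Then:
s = -7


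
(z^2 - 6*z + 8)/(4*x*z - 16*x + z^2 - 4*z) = (z - 2)/(4*x + z)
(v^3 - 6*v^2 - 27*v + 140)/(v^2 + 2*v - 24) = (v^2 - 2*v - 35)/(v + 6)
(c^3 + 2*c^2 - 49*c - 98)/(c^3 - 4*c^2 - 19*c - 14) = (c + 7)/(c + 1)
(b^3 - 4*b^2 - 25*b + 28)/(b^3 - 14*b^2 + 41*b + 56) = (b^2 + 3*b - 4)/(b^2 - 7*b - 8)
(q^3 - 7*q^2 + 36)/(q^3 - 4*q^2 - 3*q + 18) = (q - 6)/(q - 3)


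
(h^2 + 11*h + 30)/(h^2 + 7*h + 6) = (h + 5)/(h + 1)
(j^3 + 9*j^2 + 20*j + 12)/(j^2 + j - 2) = (j^2 + 7*j + 6)/(j - 1)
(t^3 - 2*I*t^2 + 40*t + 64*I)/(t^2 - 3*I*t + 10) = (t^2 - 4*I*t + 32)/(t - 5*I)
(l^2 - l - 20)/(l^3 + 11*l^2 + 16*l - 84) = (l^2 - l - 20)/(l^3 + 11*l^2 + 16*l - 84)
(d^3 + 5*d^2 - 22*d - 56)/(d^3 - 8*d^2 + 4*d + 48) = (d + 7)/(d - 6)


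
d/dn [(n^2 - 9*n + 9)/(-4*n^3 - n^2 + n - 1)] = 4*n*(n^3 - 18*n^2 + 25*n + 4)/(16*n^6 + 8*n^5 - 7*n^4 + 6*n^3 + 3*n^2 - 2*n + 1)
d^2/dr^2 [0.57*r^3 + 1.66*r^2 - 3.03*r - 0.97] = 3.42*r + 3.32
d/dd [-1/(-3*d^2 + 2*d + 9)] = 2*(1 - 3*d)/(-3*d^2 + 2*d + 9)^2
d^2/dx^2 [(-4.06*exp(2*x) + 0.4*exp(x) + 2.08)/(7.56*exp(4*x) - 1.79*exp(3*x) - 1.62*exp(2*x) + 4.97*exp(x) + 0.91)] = (-928.174464*exp(9*x) + 370.577592*exp(8*x) + 1630.626074*exp(7*x) + 1342.825468*exp(6*x) + 76.1412360000001*exp(5*x) - 175.723498000001*exp(4*x) - 356.66251*exp(3*x) - 71.296134*exp(2*x) + 48.385792*exp(x) - 9.075976)*exp(x)/(432.081216*exp(12*x) - 306.914832*exp(11*x) - 205.097508*exp(10*x) + 977.959765*exp(9*x) - 203.557374*exp(8*x) - 405.418305*exp(7*x) + 584.314401*exp(6*x) + 127.468551*exp(5*x) - 142.674252*exp(4*x) + 74.355932*exp(3*x) + 63.408891*exp(2*x) + 12.346971*exp(x) + 0.753571)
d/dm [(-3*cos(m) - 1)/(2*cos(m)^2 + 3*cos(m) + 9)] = (6*sin(m)^2 - 4*cos(m) + 18)*sin(m)/(3*cos(m) + cos(2*m) + 10)^2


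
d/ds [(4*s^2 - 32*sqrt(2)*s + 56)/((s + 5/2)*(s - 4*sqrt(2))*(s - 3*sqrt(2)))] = 8*(-2*s^4 + 32*sqrt(2)*s^3 - 260*s^2 + 5*sqrt(2)*s^2 + 100*s + 392*sqrt(2)*s - 672 - 470*sqrt(2))/(4*s^6 - 56*sqrt(2)*s^5 + 20*s^5 - 280*sqrt(2)*s^4 + 609*s^4 - 1694*sqrt(2)*s^3 + 2920*s^3 - 6720*sqrt(2)*s^2 + 5954*s^2 - 8400*sqrt(2)*s + 11520*s + 14400)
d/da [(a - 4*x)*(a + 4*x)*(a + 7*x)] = 3*a^2 + 14*a*x - 16*x^2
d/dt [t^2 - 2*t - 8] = 2*t - 2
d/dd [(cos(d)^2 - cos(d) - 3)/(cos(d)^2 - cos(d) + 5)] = 8*(1 - 2*cos(d))*sin(d)/(sin(d)^2 + cos(d) - 6)^2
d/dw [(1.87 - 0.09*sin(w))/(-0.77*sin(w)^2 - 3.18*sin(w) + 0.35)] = (-0.0693*sin(w)^2 + 2.8798*sin(w) + 5.9151)*cos(w)/(0.5929*sin(w)^4 + 4.8972*sin(w)^3 + 9.5734*sin(w)^2 - 2.226*sin(w) + 0.1225)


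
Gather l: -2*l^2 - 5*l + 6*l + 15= -2*l^2 + l + 15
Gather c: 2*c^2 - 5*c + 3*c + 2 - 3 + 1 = 2*c^2 - 2*c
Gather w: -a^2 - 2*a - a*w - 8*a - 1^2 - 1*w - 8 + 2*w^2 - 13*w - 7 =-a^2 - 10*a + 2*w^2 + w*(-a - 14) - 16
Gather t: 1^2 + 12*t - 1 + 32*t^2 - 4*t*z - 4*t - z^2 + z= 32*t^2 + t*(8 - 4*z) - z^2 + z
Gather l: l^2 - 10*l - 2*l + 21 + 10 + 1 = l^2 - 12*l + 32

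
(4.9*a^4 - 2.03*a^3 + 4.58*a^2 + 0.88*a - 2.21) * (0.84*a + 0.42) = 4.116*a^5 + 0.3528*a^4 + 2.9946*a^3 + 2.6628*a^2 - 1.4868*a - 0.9282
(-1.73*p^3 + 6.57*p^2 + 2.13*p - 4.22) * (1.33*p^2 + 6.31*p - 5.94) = -2.3009*p^5 - 2.1782*p^4 + 54.5658*p^3 - 31.1981*p^2 - 39.2804*p + 25.0668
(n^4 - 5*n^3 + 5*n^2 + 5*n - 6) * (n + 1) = n^5 - 4*n^4 + 10*n^2 - n - 6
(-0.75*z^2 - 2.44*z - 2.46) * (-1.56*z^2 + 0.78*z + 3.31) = 1.17*z^4 + 3.2214*z^3 - 0.5481*z^2 - 9.9952*z - 8.1426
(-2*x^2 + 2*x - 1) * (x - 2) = -2*x^3 + 6*x^2 - 5*x + 2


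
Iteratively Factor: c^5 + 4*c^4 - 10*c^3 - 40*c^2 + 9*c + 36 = (c + 3)*(c^4 + c^3 - 13*c^2 - c + 12) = (c + 3)*(c + 4)*(c^3 - 3*c^2 - c + 3) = (c + 1)*(c + 3)*(c + 4)*(c^2 - 4*c + 3) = (c - 3)*(c + 1)*(c + 3)*(c + 4)*(c - 1)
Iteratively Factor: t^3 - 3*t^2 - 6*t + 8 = (t - 4)*(t^2 + t - 2) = (t - 4)*(t + 2)*(t - 1)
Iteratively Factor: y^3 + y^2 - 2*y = (y)*(y^2 + y - 2) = y*(y + 2)*(y - 1)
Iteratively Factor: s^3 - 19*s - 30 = (s - 5)*(s^2 + 5*s + 6) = (s - 5)*(s + 3)*(s + 2)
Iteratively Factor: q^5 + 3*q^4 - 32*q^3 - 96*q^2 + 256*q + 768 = (q - 4)*(q^4 + 7*q^3 - 4*q^2 - 112*q - 192) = (q - 4)*(q + 3)*(q^3 + 4*q^2 - 16*q - 64) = (q - 4)^2*(q + 3)*(q^2 + 8*q + 16) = (q - 4)^2*(q + 3)*(q + 4)*(q + 4)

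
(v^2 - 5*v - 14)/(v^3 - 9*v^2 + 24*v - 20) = (v^2 - 5*v - 14)/(v^3 - 9*v^2 + 24*v - 20)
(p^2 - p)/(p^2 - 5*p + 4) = p/(p - 4)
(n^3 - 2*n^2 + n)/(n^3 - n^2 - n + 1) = n/(n + 1)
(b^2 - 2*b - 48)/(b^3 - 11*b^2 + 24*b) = (b + 6)/(b*(b - 3))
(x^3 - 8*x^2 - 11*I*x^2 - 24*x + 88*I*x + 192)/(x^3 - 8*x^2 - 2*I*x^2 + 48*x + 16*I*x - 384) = (x - 3*I)/(x + 6*I)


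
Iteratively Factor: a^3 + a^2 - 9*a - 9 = (a + 3)*(a^2 - 2*a - 3) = (a + 1)*(a + 3)*(a - 3)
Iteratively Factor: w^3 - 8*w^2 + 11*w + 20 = (w - 5)*(w^2 - 3*w - 4) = (w - 5)*(w + 1)*(w - 4)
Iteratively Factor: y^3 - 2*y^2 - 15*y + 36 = (y - 3)*(y^2 + y - 12) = (y - 3)*(y + 4)*(y - 3)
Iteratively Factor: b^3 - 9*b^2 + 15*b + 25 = (b + 1)*(b^2 - 10*b + 25) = (b - 5)*(b + 1)*(b - 5)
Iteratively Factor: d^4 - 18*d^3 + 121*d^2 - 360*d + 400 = (d - 4)*(d^3 - 14*d^2 + 65*d - 100) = (d - 5)*(d - 4)*(d^2 - 9*d + 20) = (d - 5)^2*(d - 4)*(d - 4)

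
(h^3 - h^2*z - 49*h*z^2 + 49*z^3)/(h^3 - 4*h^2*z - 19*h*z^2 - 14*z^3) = (h^2 + 6*h*z - 7*z^2)/(h^2 + 3*h*z + 2*z^2)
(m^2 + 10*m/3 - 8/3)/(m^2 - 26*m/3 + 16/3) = (m + 4)/(m - 8)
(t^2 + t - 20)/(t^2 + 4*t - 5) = (t - 4)/(t - 1)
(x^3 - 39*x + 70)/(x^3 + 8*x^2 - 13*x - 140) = (x^2 - 7*x + 10)/(x^2 + x - 20)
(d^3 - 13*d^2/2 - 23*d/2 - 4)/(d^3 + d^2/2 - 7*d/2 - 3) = (2*d^2 - 15*d - 8)/(2*d^2 - d - 6)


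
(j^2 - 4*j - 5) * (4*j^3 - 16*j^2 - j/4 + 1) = 4*j^5 - 32*j^4 + 175*j^3/4 + 82*j^2 - 11*j/4 - 5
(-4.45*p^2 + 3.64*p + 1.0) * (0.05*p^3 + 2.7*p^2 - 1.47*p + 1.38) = -0.2225*p^5 - 11.833*p^4 + 16.4195*p^3 - 8.7918*p^2 + 3.5532*p + 1.38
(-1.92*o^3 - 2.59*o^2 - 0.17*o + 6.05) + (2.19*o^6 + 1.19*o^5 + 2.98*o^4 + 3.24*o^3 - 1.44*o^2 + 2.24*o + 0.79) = 2.19*o^6 + 1.19*o^5 + 2.98*o^4 + 1.32*o^3 - 4.03*o^2 + 2.07*o + 6.84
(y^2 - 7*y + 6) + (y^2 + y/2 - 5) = 2*y^2 - 13*y/2 + 1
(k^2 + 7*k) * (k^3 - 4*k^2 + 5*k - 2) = k^5 + 3*k^4 - 23*k^3 + 33*k^2 - 14*k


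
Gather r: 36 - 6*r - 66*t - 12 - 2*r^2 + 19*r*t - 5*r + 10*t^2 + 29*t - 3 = -2*r^2 + r*(19*t - 11) + 10*t^2 - 37*t + 21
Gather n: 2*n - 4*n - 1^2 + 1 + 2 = 2 - 2*n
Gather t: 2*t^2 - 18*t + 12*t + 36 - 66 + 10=2*t^2 - 6*t - 20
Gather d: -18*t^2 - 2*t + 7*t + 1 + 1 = -18*t^2 + 5*t + 2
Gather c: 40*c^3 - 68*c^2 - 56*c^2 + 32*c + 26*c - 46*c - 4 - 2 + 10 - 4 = 40*c^3 - 124*c^2 + 12*c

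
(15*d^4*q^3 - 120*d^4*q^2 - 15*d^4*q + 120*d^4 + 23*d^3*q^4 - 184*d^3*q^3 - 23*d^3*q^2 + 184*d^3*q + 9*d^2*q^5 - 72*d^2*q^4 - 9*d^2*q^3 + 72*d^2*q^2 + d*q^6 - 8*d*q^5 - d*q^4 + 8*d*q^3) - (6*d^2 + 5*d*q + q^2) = 15*d^4*q^3 - 120*d^4*q^2 - 15*d^4*q + 120*d^4 + 23*d^3*q^4 - 184*d^3*q^3 - 23*d^3*q^2 + 184*d^3*q + 9*d^2*q^5 - 72*d^2*q^4 - 9*d^2*q^3 + 72*d^2*q^2 - 6*d^2 + d*q^6 - 8*d*q^5 - d*q^4 + 8*d*q^3 - 5*d*q - q^2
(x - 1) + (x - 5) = 2*x - 6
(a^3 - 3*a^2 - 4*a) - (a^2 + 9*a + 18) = a^3 - 4*a^2 - 13*a - 18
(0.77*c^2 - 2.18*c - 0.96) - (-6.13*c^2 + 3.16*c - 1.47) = 6.9*c^2 - 5.34*c + 0.51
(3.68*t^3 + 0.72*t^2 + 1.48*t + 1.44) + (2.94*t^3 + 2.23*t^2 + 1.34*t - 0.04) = 6.62*t^3 + 2.95*t^2 + 2.82*t + 1.4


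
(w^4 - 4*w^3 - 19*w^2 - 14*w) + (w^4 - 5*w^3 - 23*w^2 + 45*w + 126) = 2*w^4 - 9*w^3 - 42*w^2 + 31*w + 126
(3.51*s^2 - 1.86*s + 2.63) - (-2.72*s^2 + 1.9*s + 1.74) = 6.23*s^2 - 3.76*s + 0.89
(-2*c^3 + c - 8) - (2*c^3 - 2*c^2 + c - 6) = -4*c^3 + 2*c^2 - 2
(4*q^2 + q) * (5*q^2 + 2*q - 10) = 20*q^4 + 13*q^3 - 38*q^2 - 10*q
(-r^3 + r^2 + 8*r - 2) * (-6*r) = 6*r^4 - 6*r^3 - 48*r^2 + 12*r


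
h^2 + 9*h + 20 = (h + 4)*(h + 5)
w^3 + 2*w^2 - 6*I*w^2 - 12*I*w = w*(w + 2)*(w - 6*I)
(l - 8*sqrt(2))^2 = l^2 - 16*sqrt(2)*l + 128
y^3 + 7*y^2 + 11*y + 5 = (y + 1)^2*(y + 5)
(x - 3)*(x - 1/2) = x^2 - 7*x/2 + 3/2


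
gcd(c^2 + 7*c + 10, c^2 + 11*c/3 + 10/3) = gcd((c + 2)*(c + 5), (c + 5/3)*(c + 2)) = c + 2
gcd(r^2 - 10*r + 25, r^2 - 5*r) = r - 5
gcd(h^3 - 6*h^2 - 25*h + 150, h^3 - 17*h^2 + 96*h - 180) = h^2 - 11*h + 30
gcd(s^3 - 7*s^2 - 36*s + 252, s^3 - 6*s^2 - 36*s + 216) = s^2 - 36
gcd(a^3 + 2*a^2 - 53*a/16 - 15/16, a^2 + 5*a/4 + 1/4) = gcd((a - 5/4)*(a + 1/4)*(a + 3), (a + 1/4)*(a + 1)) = a + 1/4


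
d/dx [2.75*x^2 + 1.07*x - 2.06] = 5.5*x + 1.07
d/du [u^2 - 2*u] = 2*u - 2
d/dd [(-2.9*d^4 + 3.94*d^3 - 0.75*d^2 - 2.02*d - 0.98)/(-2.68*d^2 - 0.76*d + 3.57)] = (15.544*d^5 - 3.9472*d^4 - 47.4008*d^3 + 37.3538*d^2 - 10.6078*d - 7.9562)/(7.1824*d^4 + 4.0736*d^3 - 18.5576*d^2 - 5.4264*d + 12.7449)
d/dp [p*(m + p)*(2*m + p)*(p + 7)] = 4*m^2*p + 14*m^2 + 9*m*p^2 + 42*m*p + 4*p^3 + 21*p^2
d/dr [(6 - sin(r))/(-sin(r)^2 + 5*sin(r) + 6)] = -cos(r)/(sin(r) + 1)^2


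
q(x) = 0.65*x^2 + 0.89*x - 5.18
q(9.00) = 55.48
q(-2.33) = -3.72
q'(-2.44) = -2.28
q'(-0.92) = -0.31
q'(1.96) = 3.44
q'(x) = 1.3*x + 0.89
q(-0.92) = -5.45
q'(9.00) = 12.59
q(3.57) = 6.28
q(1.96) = -0.94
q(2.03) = -0.69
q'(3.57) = 5.53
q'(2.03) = 3.53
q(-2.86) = -2.41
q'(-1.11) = -0.55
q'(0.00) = 0.89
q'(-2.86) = -2.83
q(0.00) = -5.18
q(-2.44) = -3.48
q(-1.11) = -5.37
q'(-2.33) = -2.14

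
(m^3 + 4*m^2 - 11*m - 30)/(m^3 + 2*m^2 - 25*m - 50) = (m - 3)/(m - 5)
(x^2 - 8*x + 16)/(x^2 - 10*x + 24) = (x - 4)/(x - 6)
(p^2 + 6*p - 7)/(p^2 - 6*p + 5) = (p + 7)/(p - 5)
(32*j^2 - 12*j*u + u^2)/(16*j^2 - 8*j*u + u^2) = (-8*j + u)/(-4*j + u)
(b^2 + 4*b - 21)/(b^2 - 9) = (b + 7)/(b + 3)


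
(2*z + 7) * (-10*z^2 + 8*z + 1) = -20*z^3 - 54*z^2 + 58*z + 7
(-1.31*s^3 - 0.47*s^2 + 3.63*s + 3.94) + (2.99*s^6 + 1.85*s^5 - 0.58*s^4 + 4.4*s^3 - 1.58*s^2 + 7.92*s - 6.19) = 2.99*s^6 + 1.85*s^5 - 0.58*s^4 + 3.09*s^3 - 2.05*s^2 + 11.55*s - 2.25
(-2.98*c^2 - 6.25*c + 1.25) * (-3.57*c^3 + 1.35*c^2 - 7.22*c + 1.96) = 10.6386*c^5 + 18.2895*c^4 + 8.6156*c^3 + 40.9717*c^2 - 21.275*c + 2.45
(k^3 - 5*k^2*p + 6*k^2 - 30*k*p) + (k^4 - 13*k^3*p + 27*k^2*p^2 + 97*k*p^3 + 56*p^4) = k^4 - 13*k^3*p + k^3 + 27*k^2*p^2 - 5*k^2*p + 6*k^2 + 97*k*p^3 - 30*k*p + 56*p^4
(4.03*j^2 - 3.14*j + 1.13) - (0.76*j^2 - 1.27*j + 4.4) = 3.27*j^2 - 1.87*j - 3.27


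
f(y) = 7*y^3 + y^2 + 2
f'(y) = 21*y^2 + 2*y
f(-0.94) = -2.93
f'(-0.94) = 16.68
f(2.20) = 81.38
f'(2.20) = 106.04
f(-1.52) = -20.27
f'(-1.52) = 45.48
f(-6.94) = -2289.62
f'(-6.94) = 997.56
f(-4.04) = -443.25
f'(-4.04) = 334.67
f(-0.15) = 2.00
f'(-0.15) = 0.17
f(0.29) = 2.25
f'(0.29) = 2.35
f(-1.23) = -9.51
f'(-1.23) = 29.31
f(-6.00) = -1474.00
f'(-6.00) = 744.00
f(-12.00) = -11950.00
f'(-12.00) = 3000.00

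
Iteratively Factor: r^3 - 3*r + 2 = (r - 1)*(r^2 + r - 2) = (r - 1)*(r + 2)*(r - 1)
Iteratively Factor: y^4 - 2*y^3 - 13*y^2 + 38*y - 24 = (y - 1)*(y^3 - y^2 - 14*y + 24) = (y - 3)*(y - 1)*(y^2 + 2*y - 8) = (y - 3)*(y - 1)*(y + 4)*(y - 2)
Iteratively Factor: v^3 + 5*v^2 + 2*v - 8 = (v - 1)*(v^2 + 6*v + 8) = (v - 1)*(v + 2)*(v + 4)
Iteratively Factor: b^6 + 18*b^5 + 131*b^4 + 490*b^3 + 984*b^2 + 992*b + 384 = (b + 4)*(b^5 + 14*b^4 + 75*b^3 + 190*b^2 + 224*b + 96) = (b + 2)*(b + 4)*(b^4 + 12*b^3 + 51*b^2 + 88*b + 48) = (b + 2)*(b + 4)^2*(b^3 + 8*b^2 + 19*b + 12) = (b + 2)*(b + 3)*(b + 4)^2*(b^2 + 5*b + 4) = (b + 1)*(b + 2)*(b + 3)*(b + 4)^2*(b + 4)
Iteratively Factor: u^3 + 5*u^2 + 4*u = (u)*(u^2 + 5*u + 4) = u*(u + 4)*(u + 1)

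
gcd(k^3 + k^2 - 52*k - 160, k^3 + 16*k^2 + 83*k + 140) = k^2 + 9*k + 20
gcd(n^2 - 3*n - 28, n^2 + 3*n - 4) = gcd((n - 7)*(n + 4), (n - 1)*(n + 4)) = n + 4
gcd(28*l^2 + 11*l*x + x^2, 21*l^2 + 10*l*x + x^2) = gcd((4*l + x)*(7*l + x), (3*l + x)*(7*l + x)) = 7*l + x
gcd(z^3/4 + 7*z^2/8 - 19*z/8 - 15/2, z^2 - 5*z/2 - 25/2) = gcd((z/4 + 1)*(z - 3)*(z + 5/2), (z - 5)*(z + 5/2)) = z + 5/2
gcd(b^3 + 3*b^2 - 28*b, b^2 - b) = b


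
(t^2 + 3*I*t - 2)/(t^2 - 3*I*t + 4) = (t + 2*I)/(t - 4*I)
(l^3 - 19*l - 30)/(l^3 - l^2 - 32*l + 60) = (l^2 + 5*l + 6)/(l^2 + 4*l - 12)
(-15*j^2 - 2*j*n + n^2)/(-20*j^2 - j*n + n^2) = (3*j + n)/(4*j + n)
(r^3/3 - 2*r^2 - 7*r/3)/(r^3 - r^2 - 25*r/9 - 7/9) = 3*r*(r - 7)/(9*r^2 - 18*r - 7)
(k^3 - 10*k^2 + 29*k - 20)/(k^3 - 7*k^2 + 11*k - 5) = (k - 4)/(k - 1)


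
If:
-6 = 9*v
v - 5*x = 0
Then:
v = -2/3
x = -2/15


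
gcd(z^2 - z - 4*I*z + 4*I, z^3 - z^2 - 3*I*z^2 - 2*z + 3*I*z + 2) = z - 1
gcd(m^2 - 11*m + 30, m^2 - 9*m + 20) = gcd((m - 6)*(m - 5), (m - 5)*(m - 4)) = m - 5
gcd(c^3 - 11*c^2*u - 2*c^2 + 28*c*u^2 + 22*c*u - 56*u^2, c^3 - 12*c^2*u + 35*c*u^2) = -c + 7*u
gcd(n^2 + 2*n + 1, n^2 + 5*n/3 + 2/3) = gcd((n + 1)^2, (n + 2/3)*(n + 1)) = n + 1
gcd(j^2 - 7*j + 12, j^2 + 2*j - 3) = 1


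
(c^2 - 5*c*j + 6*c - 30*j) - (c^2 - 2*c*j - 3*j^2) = -3*c*j + 6*c + 3*j^2 - 30*j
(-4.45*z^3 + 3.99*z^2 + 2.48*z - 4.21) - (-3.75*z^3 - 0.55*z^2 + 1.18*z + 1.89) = -0.7*z^3 + 4.54*z^2 + 1.3*z - 6.1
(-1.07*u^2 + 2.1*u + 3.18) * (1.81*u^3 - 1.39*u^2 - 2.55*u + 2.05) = -1.9367*u^5 + 5.2883*u^4 + 5.5653*u^3 - 11.9687*u^2 - 3.804*u + 6.519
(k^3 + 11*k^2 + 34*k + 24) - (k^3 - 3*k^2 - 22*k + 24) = 14*k^2 + 56*k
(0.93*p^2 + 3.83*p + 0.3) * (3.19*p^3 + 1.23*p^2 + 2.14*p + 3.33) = 2.9667*p^5 + 13.3616*p^4 + 7.6581*p^3 + 11.6621*p^2 + 13.3959*p + 0.999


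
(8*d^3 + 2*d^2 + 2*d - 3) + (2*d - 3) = 8*d^3 + 2*d^2 + 4*d - 6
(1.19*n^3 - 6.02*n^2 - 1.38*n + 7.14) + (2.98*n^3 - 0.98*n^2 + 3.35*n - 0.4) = 4.17*n^3 - 7.0*n^2 + 1.97*n + 6.74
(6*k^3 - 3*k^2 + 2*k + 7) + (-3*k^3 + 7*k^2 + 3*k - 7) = 3*k^3 + 4*k^2 + 5*k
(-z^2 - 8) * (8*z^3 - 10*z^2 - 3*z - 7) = -8*z^5 + 10*z^4 - 61*z^3 + 87*z^2 + 24*z + 56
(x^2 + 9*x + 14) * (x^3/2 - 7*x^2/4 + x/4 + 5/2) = x^5/2 + 11*x^4/4 - 17*x^3/2 - 79*x^2/4 + 26*x + 35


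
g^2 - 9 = (g - 3)*(g + 3)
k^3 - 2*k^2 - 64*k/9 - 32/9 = (k - 4)*(k + 2/3)*(k + 4/3)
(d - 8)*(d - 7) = d^2 - 15*d + 56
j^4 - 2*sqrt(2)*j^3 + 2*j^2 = j^2*(j - sqrt(2))^2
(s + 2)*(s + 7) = s^2 + 9*s + 14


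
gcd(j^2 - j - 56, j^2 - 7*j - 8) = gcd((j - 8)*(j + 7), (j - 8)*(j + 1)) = j - 8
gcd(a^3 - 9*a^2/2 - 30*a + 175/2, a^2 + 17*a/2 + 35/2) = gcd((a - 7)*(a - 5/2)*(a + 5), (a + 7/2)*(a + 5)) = a + 5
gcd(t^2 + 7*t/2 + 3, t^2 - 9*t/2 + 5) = 1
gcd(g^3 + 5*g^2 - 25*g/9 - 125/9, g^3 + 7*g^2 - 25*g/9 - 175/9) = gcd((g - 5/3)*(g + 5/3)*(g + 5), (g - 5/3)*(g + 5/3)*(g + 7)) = g^2 - 25/9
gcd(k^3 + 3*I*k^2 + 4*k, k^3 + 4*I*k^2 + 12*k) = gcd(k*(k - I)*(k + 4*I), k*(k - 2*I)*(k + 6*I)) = k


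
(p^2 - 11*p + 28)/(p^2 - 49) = (p - 4)/(p + 7)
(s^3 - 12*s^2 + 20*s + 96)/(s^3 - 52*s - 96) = (s - 6)/(s + 6)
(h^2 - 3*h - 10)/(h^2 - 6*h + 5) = (h + 2)/(h - 1)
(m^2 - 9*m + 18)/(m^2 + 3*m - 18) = (m - 6)/(m + 6)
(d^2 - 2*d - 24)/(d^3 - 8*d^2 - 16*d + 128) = (d - 6)/(d^2 - 12*d + 32)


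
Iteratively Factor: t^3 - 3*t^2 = (t)*(t^2 - 3*t) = t^2*(t - 3)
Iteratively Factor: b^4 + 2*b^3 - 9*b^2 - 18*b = (b + 2)*(b^3 - 9*b) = (b + 2)*(b + 3)*(b^2 - 3*b) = b*(b + 2)*(b + 3)*(b - 3)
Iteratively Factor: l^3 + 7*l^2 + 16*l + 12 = (l + 2)*(l^2 + 5*l + 6) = (l + 2)*(l + 3)*(l + 2)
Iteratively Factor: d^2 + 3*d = (d)*(d + 3)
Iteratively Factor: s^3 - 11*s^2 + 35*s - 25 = (s - 5)*(s^2 - 6*s + 5) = (s - 5)^2*(s - 1)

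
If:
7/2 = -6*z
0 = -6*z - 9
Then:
No Solution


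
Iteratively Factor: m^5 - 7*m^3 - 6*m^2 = (m)*(m^4 - 7*m^2 - 6*m) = m*(m - 3)*(m^3 + 3*m^2 + 2*m) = m*(m - 3)*(m + 1)*(m^2 + 2*m) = m^2*(m - 3)*(m + 1)*(m + 2)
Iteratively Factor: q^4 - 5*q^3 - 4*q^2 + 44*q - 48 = (q - 2)*(q^3 - 3*q^2 - 10*q + 24) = (q - 4)*(q - 2)*(q^2 + q - 6) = (q - 4)*(q - 2)*(q + 3)*(q - 2)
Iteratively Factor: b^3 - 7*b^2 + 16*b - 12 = (b - 2)*(b^2 - 5*b + 6) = (b - 3)*(b - 2)*(b - 2)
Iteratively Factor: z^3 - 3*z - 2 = (z - 2)*(z^2 + 2*z + 1) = (z - 2)*(z + 1)*(z + 1)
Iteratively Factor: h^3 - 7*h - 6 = (h + 1)*(h^2 - h - 6) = (h - 3)*(h + 1)*(h + 2)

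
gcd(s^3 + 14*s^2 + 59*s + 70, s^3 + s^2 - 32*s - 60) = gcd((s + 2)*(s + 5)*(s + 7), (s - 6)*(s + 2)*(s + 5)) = s^2 + 7*s + 10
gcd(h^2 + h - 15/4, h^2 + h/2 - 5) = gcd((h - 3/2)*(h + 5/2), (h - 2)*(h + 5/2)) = h + 5/2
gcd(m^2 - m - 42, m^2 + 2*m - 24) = m + 6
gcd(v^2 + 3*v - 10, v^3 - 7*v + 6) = v - 2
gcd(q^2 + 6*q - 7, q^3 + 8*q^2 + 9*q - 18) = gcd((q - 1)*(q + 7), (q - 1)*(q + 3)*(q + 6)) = q - 1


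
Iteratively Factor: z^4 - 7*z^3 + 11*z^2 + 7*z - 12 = (z - 1)*(z^3 - 6*z^2 + 5*z + 12) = (z - 1)*(z + 1)*(z^2 - 7*z + 12) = (z - 3)*(z - 1)*(z + 1)*(z - 4)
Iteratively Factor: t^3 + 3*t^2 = (t)*(t^2 + 3*t) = t*(t + 3)*(t)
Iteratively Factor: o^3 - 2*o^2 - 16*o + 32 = (o - 4)*(o^2 + 2*o - 8) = (o - 4)*(o + 4)*(o - 2)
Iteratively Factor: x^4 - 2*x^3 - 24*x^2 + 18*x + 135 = (x - 3)*(x^3 + x^2 - 21*x - 45) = (x - 3)*(x + 3)*(x^2 - 2*x - 15) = (x - 3)*(x + 3)^2*(x - 5)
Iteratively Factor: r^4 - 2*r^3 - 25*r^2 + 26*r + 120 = (r + 4)*(r^3 - 6*r^2 - r + 30) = (r - 5)*(r + 4)*(r^2 - r - 6) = (r - 5)*(r + 2)*(r + 4)*(r - 3)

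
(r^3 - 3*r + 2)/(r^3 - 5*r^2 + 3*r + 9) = (r^3 - 3*r + 2)/(r^3 - 5*r^2 + 3*r + 9)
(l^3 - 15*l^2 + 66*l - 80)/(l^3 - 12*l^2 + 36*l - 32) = (l - 5)/(l - 2)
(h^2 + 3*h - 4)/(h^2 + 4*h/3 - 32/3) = 3*(h - 1)/(3*h - 8)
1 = 1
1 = 1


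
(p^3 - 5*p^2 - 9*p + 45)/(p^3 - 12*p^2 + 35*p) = (p^2 - 9)/(p*(p - 7))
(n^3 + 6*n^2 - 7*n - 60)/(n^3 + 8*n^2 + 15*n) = (n^2 + n - 12)/(n*(n + 3))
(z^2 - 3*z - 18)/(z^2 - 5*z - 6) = (z + 3)/(z + 1)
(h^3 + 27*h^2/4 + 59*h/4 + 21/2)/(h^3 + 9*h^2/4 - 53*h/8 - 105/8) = 2*(h + 2)/(2*h - 5)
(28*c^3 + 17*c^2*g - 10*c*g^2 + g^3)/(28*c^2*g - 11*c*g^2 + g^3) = (c + g)/g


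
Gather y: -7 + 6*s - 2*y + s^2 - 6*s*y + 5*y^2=s^2 + 6*s + 5*y^2 + y*(-6*s - 2) - 7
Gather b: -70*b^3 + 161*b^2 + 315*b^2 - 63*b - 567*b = -70*b^3 + 476*b^2 - 630*b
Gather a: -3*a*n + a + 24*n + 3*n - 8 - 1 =a*(1 - 3*n) + 27*n - 9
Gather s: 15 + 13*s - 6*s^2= -6*s^2 + 13*s + 15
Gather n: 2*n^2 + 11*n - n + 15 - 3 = 2*n^2 + 10*n + 12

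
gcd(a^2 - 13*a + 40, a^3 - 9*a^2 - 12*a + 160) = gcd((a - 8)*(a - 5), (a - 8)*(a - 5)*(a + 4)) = a^2 - 13*a + 40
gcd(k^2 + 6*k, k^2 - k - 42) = k + 6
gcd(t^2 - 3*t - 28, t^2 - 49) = t - 7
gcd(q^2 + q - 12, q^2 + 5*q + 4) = q + 4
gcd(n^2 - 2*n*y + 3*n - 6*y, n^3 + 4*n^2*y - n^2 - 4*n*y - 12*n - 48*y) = n + 3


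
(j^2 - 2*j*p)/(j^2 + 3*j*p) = (j - 2*p)/(j + 3*p)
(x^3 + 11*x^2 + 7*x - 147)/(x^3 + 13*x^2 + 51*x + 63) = (x^2 + 4*x - 21)/(x^2 + 6*x + 9)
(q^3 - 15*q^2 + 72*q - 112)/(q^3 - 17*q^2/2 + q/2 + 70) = 2*(q - 4)/(2*q + 5)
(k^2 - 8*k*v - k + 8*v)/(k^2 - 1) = (k - 8*v)/(k + 1)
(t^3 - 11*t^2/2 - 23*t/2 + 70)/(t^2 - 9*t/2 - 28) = (t^2 - 9*t + 20)/(t - 8)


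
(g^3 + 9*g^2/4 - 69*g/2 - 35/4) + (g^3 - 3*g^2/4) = 2*g^3 + 3*g^2/2 - 69*g/2 - 35/4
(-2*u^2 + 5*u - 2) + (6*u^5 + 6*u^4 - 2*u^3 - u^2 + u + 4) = 6*u^5 + 6*u^4 - 2*u^3 - 3*u^2 + 6*u + 2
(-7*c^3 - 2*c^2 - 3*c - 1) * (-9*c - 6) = 63*c^4 + 60*c^3 + 39*c^2 + 27*c + 6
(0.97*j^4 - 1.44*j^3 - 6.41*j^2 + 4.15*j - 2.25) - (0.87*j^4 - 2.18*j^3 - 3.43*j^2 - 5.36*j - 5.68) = 0.1*j^4 + 0.74*j^3 - 2.98*j^2 + 9.51*j + 3.43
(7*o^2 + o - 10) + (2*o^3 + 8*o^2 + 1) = 2*o^3 + 15*o^2 + o - 9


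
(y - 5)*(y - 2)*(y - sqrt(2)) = y^3 - 7*y^2 - sqrt(2)*y^2 + 7*sqrt(2)*y + 10*y - 10*sqrt(2)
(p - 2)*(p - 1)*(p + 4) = p^3 + p^2 - 10*p + 8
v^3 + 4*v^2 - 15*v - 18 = (v - 3)*(v + 1)*(v + 6)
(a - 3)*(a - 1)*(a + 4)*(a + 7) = a^4 + 7*a^3 - 13*a^2 - 79*a + 84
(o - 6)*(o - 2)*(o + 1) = o^3 - 7*o^2 + 4*o + 12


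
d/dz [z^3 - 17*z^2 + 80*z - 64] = 3*z^2 - 34*z + 80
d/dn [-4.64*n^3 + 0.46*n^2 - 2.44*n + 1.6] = -13.92*n^2 + 0.92*n - 2.44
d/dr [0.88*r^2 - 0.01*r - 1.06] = 1.76*r - 0.01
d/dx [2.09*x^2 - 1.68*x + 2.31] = 4.18*x - 1.68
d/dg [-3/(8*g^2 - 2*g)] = 3*(8*g - 1)/(2*g^2*(4*g - 1)^2)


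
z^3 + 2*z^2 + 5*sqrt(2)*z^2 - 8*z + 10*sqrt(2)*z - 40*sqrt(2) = (z - 2)*(z + 4)*(z + 5*sqrt(2))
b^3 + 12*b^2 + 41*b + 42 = (b + 2)*(b + 3)*(b + 7)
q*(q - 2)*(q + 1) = q^3 - q^2 - 2*q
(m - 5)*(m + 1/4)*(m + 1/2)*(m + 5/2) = m^4 - 7*m^3/4 - 57*m^2/4 - 155*m/16 - 25/16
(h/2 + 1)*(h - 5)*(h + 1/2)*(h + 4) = h^4/2 + 3*h^3/4 - 43*h^2/4 - 51*h/2 - 10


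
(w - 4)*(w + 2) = w^2 - 2*w - 8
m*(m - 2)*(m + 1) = m^3 - m^2 - 2*m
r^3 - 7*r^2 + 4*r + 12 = (r - 6)*(r - 2)*(r + 1)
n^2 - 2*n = n*(n - 2)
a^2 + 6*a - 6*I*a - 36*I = (a + 6)*(a - 6*I)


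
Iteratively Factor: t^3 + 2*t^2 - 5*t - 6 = (t + 1)*(t^2 + t - 6) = (t - 2)*(t + 1)*(t + 3)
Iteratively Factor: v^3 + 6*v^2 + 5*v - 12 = (v + 4)*(v^2 + 2*v - 3) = (v + 3)*(v + 4)*(v - 1)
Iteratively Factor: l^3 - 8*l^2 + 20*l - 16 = (l - 2)*(l^2 - 6*l + 8) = (l - 2)^2*(l - 4)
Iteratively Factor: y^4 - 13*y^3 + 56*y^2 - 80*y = (y)*(y^3 - 13*y^2 + 56*y - 80) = y*(y - 4)*(y^2 - 9*y + 20) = y*(y - 4)^2*(y - 5)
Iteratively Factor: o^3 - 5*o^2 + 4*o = (o)*(o^2 - 5*o + 4) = o*(o - 1)*(o - 4)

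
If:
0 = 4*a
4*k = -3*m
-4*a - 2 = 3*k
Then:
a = 0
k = -2/3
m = 8/9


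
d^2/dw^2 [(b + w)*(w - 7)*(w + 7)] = 2*b + 6*w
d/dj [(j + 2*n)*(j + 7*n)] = 2*j + 9*n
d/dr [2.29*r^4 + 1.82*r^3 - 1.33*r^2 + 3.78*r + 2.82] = 9.16*r^3 + 5.46*r^2 - 2.66*r + 3.78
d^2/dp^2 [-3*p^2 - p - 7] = -6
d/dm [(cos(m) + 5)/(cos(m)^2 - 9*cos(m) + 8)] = (cos(m)^2 + 10*cos(m) - 53)*sin(m)/(cos(m)^2 - 9*cos(m) + 8)^2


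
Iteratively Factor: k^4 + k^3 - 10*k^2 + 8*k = (k - 2)*(k^3 + 3*k^2 - 4*k) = (k - 2)*(k - 1)*(k^2 + 4*k) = (k - 2)*(k - 1)*(k + 4)*(k)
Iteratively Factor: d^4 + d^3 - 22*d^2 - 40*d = (d)*(d^3 + d^2 - 22*d - 40) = d*(d - 5)*(d^2 + 6*d + 8) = d*(d - 5)*(d + 4)*(d + 2)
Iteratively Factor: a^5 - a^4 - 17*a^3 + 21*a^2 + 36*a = (a - 3)*(a^4 + 2*a^3 - 11*a^2 - 12*a) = a*(a - 3)*(a^3 + 2*a^2 - 11*a - 12) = a*(a - 3)*(a + 1)*(a^2 + a - 12) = a*(a - 3)*(a + 1)*(a + 4)*(a - 3)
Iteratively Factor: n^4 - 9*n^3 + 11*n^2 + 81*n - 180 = (n - 5)*(n^3 - 4*n^2 - 9*n + 36) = (n - 5)*(n - 4)*(n^2 - 9) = (n - 5)*(n - 4)*(n - 3)*(n + 3)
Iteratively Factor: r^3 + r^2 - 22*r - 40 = (r + 4)*(r^2 - 3*r - 10) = (r + 2)*(r + 4)*(r - 5)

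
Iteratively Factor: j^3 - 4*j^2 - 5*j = (j - 5)*(j^2 + j) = j*(j - 5)*(j + 1)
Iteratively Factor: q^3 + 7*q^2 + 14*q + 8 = (q + 1)*(q^2 + 6*q + 8) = (q + 1)*(q + 2)*(q + 4)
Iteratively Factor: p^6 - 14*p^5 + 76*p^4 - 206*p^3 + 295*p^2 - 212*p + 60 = (p - 2)*(p^5 - 12*p^4 + 52*p^3 - 102*p^2 + 91*p - 30) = (p - 3)*(p - 2)*(p^4 - 9*p^3 + 25*p^2 - 27*p + 10) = (p - 3)*(p - 2)^2*(p^3 - 7*p^2 + 11*p - 5) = (p - 3)*(p - 2)^2*(p - 1)*(p^2 - 6*p + 5) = (p - 5)*(p - 3)*(p - 2)^2*(p - 1)*(p - 1)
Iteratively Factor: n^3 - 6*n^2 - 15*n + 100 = (n + 4)*(n^2 - 10*n + 25) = (n - 5)*(n + 4)*(n - 5)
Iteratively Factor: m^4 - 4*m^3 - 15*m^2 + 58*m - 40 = (m + 4)*(m^3 - 8*m^2 + 17*m - 10) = (m - 5)*(m + 4)*(m^2 - 3*m + 2) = (m - 5)*(m - 2)*(m + 4)*(m - 1)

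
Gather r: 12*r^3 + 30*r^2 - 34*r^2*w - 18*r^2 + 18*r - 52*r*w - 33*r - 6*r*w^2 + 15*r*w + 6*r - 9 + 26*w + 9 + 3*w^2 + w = 12*r^3 + r^2*(12 - 34*w) + r*(-6*w^2 - 37*w - 9) + 3*w^2 + 27*w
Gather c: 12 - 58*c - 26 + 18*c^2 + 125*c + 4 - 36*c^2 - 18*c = -18*c^2 + 49*c - 10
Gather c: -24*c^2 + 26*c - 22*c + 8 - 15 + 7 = -24*c^2 + 4*c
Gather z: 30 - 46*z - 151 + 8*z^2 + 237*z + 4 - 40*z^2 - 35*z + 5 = -32*z^2 + 156*z - 112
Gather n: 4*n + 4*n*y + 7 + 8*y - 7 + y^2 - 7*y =n*(4*y + 4) + y^2 + y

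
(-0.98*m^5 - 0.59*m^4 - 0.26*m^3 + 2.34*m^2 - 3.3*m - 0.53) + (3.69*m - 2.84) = -0.98*m^5 - 0.59*m^4 - 0.26*m^3 + 2.34*m^2 + 0.39*m - 3.37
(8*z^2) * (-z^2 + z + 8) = -8*z^4 + 8*z^3 + 64*z^2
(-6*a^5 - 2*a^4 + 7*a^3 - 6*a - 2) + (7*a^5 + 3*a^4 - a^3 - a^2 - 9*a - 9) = a^5 + a^4 + 6*a^3 - a^2 - 15*a - 11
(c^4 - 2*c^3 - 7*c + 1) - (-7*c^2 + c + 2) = c^4 - 2*c^3 + 7*c^2 - 8*c - 1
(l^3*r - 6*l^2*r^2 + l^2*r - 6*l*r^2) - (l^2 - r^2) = l^3*r - 6*l^2*r^2 + l^2*r - l^2 - 6*l*r^2 + r^2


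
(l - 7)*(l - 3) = l^2 - 10*l + 21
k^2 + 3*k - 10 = (k - 2)*(k + 5)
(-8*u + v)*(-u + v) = 8*u^2 - 9*u*v + v^2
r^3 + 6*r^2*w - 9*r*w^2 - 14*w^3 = (r - 2*w)*(r + w)*(r + 7*w)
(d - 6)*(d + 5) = d^2 - d - 30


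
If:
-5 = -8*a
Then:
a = 5/8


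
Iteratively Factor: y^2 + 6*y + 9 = (y + 3)*(y + 3)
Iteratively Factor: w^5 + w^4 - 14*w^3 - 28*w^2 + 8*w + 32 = (w - 4)*(w^4 + 5*w^3 + 6*w^2 - 4*w - 8) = (w - 4)*(w + 2)*(w^3 + 3*w^2 - 4) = (w - 4)*(w + 2)^2*(w^2 + w - 2) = (w - 4)*(w + 2)^3*(w - 1)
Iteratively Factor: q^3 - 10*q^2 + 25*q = (q - 5)*(q^2 - 5*q) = q*(q - 5)*(q - 5)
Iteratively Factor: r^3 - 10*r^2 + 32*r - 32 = (r - 4)*(r^2 - 6*r + 8) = (r - 4)^2*(r - 2)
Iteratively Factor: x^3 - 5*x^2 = (x)*(x^2 - 5*x) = x^2*(x - 5)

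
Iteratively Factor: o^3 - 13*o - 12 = (o + 1)*(o^2 - o - 12) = (o + 1)*(o + 3)*(o - 4)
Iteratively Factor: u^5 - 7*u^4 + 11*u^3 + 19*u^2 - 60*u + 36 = (u - 3)*(u^4 - 4*u^3 - u^2 + 16*u - 12) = (u - 3)*(u - 2)*(u^3 - 2*u^2 - 5*u + 6) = (u - 3)*(u - 2)*(u + 2)*(u^2 - 4*u + 3) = (u - 3)*(u - 2)*(u - 1)*(u + 2)*(u - 3)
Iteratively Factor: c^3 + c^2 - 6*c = (c)*(c^2 + c - 6) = c*(c + 3)*(c - 2)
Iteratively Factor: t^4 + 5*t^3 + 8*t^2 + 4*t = (t)*(t^3 + 5*t^2 + 8*t + 4) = t*(t + 1)*(t^2 + 4*t + 4) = t*(t + 1)*(t + 2)*(t + 2)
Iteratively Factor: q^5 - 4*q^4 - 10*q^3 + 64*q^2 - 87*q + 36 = (q + 4)*(q^4 - 8*q^3 + 22*q^2 - 24*q + 9) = (q - 3)*(q + 4)*(q^3 - 5*q^2 + 7*q - 3) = (q - 3)^2*(q + 4)*(q^2 - 2*q + 1) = (q - 3)^2*(q - 1)*(q + 4)*(q - 1)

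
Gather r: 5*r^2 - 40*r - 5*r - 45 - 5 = 5*r^2 - 45*r - 50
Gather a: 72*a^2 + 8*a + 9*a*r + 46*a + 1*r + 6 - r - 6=72*a^2 + a*(9*r + 54)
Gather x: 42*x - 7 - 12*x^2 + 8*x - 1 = -12*x^2 + 50*x - 8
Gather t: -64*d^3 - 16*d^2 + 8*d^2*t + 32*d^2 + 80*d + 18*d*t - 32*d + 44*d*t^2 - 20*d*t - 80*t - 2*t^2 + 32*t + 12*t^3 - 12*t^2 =-64*d^3 + 16*d^2 + 48*d + 12*t^3 + t^2*(44*d - 14) + t*(8*d^2 - 2*d - 48)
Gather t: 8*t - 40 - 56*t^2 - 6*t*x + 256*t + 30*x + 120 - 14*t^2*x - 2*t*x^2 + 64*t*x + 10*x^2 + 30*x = t^2*(-14*x - 56) + t*(-2*x^2 + 58*x + 264) + 10*x^2 + 60*x + 80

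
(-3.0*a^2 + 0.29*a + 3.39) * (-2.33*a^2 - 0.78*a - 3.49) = 6.99*a^4 + 1.6643*a^3 + 2.3451*a^2 - 3.6563*a - 11.8311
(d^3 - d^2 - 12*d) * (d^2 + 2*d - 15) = d^5 + d^4 - 29*d^3 - 9*d^2 + 180*d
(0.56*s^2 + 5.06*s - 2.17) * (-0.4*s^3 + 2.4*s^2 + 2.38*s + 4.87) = -0.224*s^5 - 0.68*s^4 + 14.3448*s^3 + 9.562*s^2 + 19.4776*s - 10.5679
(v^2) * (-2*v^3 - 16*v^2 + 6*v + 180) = -2*v^5 - 16*v^4 + 6*v^3 + 180*v^2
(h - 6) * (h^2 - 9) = h^3 - 6*h^2 - 9*h + 54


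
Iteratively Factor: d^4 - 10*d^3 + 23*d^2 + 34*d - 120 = (d - 5)*(d^3 - 5*d^2 - 2*d + 24) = (d - 5)*(d - 3)*(d^2 - 2*d - 8) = (d - 5)*(d - 3)*(d + 2)*(d - 4)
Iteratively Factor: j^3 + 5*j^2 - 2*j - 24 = (j - 2)*(j^2 + 7*j + 12) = (j - 2)*(j + 3)*(j + 4)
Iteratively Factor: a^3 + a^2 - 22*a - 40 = (a - 5)*(a^2 + 6*a + 8) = (a - 5)*(a + 2)*(a + 4)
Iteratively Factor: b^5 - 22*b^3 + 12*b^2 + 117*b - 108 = (b + 4)*(b^4 - 4*b^3 - 6*b^2 + 36*b - 27) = (b - 3)*(b + 4)*(b^3 - b^2 - 9*b + 9) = (b - 3)*(b + 3)*(b + 4)*(b^2 - 4*b + 3) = (b - 3)*(b - 1)*(b + 3)*(b + 4)*(b - 3)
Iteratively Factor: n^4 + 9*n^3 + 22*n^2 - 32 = (n - 1)*(n^3 + 10*n^2 + 32*n + 32) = (n - 1)*(n + 2)*(n^2 + 8*n + 16) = (n - 1)*(n + 2)*(n + 4)*(n + 4)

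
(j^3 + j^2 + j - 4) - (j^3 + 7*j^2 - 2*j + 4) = -6*j^2 + 3*j - 8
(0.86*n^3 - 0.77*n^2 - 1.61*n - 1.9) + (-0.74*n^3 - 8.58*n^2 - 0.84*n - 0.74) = 0.12*n^3 - 9.35*n^2 - 2.45*n - 2.64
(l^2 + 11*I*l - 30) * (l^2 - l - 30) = l^4 - l^3 + 11*I*l^3 - 60*l^2 - 11*I*l^2 + 30*l - 330*I*l + 900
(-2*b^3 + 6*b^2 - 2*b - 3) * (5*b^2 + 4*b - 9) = -10*b^5 + 22*b^4 + 32*b^3 - 77*b^2 + 6*b + 27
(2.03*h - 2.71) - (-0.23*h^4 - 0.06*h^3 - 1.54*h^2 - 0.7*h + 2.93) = 0.23*h^4 + 0.06*h^3 + 1.54*h^2 + 2.73*h - 5.64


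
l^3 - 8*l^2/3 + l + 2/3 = (l - 2)*(l - 1)*(l + 1/3)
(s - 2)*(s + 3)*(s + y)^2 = s^4 + 2*s^3*y + s^3 + s^2*y^2 + 2*s^2*y - 6*s^2 + s*y^2 - 12*s*y - 6*y^2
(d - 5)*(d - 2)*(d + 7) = d^3 - 39*d + 70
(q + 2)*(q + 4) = q^2 + 6*q + 8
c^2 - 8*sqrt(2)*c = c*(c - 8*sqrt(2))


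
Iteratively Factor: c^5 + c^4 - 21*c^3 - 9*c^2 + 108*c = (c + 4)*(c^4 - 3*c^3 - 9*c^2 + 27*c) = (c - 3)*(c + 4)*(c^3 - 9*c) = (c - 3)*(c + 3)*(c + 4)*(c^2 - 3*c) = (c - 3)^2*(c + 3)*(c + 4)*(c)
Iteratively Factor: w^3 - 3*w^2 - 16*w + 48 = (w - 3)*(w^2 - 16) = (w - 3)*(w + 4)*(w - 4)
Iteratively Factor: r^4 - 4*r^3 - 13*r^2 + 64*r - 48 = (r + 4)*(r^3 - 8*r^2 + 19*r - 12) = (r - 1)*(r + 4)*(r^2 - 7*r + 12) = (r - 4)*(r - 1)*(r + 4)*(r - 3)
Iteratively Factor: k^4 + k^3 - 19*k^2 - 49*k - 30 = (k + 3)*(k^3 - 2*k^2 - 13*k - 10) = (k - 5)*(k + 3)*(k^2 + 3*k + 2) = (k - 5)*(k + 2)*(k + 3)*(k + 1)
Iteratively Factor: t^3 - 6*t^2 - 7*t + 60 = (t - 4)*(t^2 - 2*t - 15) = (t - 5)*(t - 4)*(t + 3)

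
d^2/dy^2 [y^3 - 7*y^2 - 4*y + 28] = 6*y - 14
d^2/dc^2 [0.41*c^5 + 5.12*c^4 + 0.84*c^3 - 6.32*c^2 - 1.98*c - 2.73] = 8.2*c^3 + 61.44*c^2 + 5.04*c - 12.64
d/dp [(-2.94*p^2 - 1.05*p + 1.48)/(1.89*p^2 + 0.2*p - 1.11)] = (1.3965*p^2 + 0.932400000000001*p + 0.8695)/(3.5721*p^4 + 0.756*p^3 - 4.1558*p^2 - 0.444*p + 1.2321)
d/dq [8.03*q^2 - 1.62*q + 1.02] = 16.06*q - 1.62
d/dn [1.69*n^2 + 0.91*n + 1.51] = 3.38*n + 0.91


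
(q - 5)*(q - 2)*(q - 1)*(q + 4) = q^4 - 4*q^3 - 15*q^2 + 58*q - 40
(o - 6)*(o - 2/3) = o^2 - 20*o/3 + 4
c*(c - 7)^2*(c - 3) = c^4 - 17*c^3 + 91*c^2 - 147*c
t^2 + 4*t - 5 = (t - 1)*(t + 5)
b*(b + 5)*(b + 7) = b^3 + 12*b^2 + 35*b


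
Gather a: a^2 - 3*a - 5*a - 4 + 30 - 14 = a^2 - 8*a + 12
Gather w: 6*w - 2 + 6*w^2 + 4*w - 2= 6*w^2 + 10*w - 4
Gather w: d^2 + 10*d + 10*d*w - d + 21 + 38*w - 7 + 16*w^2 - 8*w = d^2 + 9*d + 16*w^2 + w*(10*d + 30) + 14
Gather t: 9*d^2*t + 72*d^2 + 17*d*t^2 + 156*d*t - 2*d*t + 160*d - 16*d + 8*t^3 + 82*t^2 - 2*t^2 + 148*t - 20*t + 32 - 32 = 72*d^2 + 144*d + 8*t^3 + t^2*(17*d + 80) + t*(9*d^2 + 154*d + 128)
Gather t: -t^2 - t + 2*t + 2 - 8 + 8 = -t^2 + t + 2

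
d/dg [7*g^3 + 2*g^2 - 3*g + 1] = 21*g^2 + 4*g - 3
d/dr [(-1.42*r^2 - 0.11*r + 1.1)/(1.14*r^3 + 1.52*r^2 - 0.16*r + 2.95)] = (1.6188*r^4 + 0.2508*r^3 - 3.3676*r^2 - 11.722*r - 0.1485)/(1.2996*r^6 + 3.4656*r^5 + 1.9456*r^4 + 6.2396*r^3 + 8.9936*r^2 - 0.944*r + 8.7025)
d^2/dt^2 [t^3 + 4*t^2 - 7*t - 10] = 6*t + 8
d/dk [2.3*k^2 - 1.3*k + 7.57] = 4.6*k - 1.3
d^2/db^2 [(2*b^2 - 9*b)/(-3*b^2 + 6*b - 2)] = 2*(45*b^3 + 36*b^2 - 162*b + 100)/(27*b^6 - 162*b^5 + 378*b^4 - 432*b^3 + 252*b^2 - 72*b + 8)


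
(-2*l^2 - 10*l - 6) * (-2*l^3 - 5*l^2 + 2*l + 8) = 4*l^5 + 30*l^4 + 58*l^3 - 6*l^2 - 92*l - 48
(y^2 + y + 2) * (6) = 6*y^2 + 6*y + 12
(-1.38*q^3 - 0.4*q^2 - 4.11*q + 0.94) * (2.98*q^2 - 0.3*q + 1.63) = -4.1124*q^5 - 0.778*q^4 - 14.3772*q^3 + 3.3822*q^2 - 6.9813*q + 1.5322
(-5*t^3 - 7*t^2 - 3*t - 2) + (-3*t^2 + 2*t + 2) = -5*t^3 - 10*t^2 - t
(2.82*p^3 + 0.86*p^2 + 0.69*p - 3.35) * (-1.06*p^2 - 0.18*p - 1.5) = -2.9892*p^5 - 1.4192*p^4 - 5.1162*p^3 + 2.1368*p^2 - 0.432*p + 5.025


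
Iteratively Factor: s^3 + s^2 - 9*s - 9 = (s + 3)*(s^2 - 2*s - 3) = (s + 1)*(s + 3)*(s - 3)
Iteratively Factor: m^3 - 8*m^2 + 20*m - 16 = (m - 2)*(m^2 - 6*m + 8) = (m - 2)^2*(m - 4)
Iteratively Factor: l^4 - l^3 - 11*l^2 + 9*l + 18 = (l + 1)*(l^3 - 2*l^2 - 9*l + 18) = (l + 1)*(l + 3)*(l^2 - 5*l + 6) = (l - 2)*(l + 1)*(l + 3)*(l - 3)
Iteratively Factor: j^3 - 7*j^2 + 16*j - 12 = (j - 2)*(j^2 - 5*j + 6) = (j - 2)^2*(j - 3)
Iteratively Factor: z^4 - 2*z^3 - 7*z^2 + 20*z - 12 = (z - 1)*(z^3 - z^2 - 8*z + 12) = (z - 2)*(z - 1)*(z^2 + z - 6) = (z - 2)*(z - 1)*(z + 3)*(z - 2)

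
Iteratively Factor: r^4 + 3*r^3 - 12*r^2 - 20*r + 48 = (r + 4)*(r^3 - r^2 - 8*r + 12) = (r - 2)*(r + 4)*(r^2 + r - 6) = (r - 2)*(r + 3)*(r + 4)*(r - 2)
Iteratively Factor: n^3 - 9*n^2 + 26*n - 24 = (n - 4)*(n^2 - 5*n + 6) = (n - 4)*(n - 2)*(n - 3)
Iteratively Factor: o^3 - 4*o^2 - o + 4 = (o - 4)*(o^2 - 1) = (o - 4)*(o - 1)*(o + 1)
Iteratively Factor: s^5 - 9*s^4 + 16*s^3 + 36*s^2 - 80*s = (s - 4)*(s^4 - 5*s^3 - 4*s^2 + 20*s) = (s - 4)*(s - 2)*(s^3 - 3*s^2 - 10*s) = (s - 5)*(s - 4)*(s - 2)*(s^2 + 2*s) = s*(s - 5)*(s - 4)*(s - 2)*(s + 2)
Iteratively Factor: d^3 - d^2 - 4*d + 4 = (d + 2)*(d^2 - 3*d + 2) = (d - 2)*(d + 2)*(d - 1)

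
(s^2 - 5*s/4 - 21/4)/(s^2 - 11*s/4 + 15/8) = 2*(4*s^2 - 5*s - 21)/(8*s^2 - 22*s + 15)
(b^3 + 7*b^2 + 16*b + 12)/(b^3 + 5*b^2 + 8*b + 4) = (b + 3)/(b + 1)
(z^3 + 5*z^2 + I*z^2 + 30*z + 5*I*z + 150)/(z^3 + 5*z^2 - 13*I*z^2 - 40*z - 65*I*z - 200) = (z + 6*I)/(z - 8*I)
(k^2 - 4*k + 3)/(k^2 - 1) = (k - 3)/(k + 1)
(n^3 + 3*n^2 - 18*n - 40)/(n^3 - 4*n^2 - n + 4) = (n^2 + 7*n + 10)/(n^2 - 1)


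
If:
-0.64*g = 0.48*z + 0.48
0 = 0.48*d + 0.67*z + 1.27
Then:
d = -1.39583333333333*z - 2.64583333333333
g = -0.75*z - 0.75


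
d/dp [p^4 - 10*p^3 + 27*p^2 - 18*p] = 4*p^3 - 30*p^2 + 54*p - 18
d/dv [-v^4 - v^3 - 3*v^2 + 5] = v*(-4*v^2 - 3*v - 6)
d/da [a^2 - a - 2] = 2*a - 1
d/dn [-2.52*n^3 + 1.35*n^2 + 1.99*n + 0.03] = -7.56*n^2 + 2.7*n + 1.99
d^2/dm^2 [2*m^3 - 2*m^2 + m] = 12*m - 4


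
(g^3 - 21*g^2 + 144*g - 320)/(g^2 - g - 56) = (g^2 - 13*g + 40)/(g + 7)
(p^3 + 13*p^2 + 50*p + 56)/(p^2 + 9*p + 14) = p + 4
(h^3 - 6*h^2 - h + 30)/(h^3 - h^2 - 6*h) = (h - 5)/h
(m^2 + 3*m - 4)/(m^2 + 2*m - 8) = (m - 1)/(m - 2)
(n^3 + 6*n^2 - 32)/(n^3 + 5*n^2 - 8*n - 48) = (n - 2)/(n - 3)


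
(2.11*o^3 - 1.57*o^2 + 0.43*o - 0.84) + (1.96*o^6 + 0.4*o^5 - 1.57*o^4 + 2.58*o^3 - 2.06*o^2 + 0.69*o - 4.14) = 1.96*o^6 + 0.4*o^5 - 1.57*o^4 + 4.69*o^3 - 3.63*o^2 + 1.12*o - 4.98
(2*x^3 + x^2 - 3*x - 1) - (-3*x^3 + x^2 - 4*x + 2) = 5*x^3 + x - 3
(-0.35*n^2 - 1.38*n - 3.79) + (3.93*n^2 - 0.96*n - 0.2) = 3.58*n^2 - 2.34*n - 3.99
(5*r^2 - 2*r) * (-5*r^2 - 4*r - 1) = -25*r^4 - 10*r^3 + 3*r^2 + 2*r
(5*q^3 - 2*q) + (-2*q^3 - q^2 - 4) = 3*q^3 - q^2 - 2*q - 4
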